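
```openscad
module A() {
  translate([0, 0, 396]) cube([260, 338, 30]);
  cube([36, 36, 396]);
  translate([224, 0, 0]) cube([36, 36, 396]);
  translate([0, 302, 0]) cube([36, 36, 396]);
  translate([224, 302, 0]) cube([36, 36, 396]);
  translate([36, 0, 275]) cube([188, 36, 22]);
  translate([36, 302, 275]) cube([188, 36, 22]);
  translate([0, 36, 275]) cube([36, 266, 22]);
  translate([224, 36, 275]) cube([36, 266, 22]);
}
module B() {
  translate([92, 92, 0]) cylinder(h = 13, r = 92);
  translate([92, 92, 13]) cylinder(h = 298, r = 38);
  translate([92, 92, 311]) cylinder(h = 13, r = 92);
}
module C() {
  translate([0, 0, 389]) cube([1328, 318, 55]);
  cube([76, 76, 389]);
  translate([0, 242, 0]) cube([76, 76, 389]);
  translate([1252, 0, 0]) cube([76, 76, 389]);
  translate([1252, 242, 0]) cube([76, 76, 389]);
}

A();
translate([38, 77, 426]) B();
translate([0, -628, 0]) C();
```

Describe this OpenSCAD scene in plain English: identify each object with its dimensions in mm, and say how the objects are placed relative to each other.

A is a four-legged stool. The seat is 260×338 mm, 30 mm thick, top at z = 426 mm. It stands on four square legs, each 36×36 mm in cross-section, from z = 0 to the seat underside, each flush with a corner of the seat. Four stretchers, 36 mm wide and 22 mm tall, connect adjacent legs with their undersides at z = 275 mm, each running between the inner faces of the legs it joins and aligned with the legs' outer faces on the other axis.

B is a spool: two coaxial disc flanges of radius 92 mm and thickness 13 mm, joined by a core cylinder of radius 38 mm and height 298 mm. The lower flange rests on z = 0 and the three cylinders share a vertical axis.

C is a long wooden bench with a 1328 mm (x) × 318 mm (y) seat, 55 mm thick, its top surface 444 mm above the floor. Four 76 mm square legs at the seat corners, flush with the edges, run from z = 0 to the seat underside.

The spool is on top of the stool, centred. The bench is on the floor beside the stool on its −y side.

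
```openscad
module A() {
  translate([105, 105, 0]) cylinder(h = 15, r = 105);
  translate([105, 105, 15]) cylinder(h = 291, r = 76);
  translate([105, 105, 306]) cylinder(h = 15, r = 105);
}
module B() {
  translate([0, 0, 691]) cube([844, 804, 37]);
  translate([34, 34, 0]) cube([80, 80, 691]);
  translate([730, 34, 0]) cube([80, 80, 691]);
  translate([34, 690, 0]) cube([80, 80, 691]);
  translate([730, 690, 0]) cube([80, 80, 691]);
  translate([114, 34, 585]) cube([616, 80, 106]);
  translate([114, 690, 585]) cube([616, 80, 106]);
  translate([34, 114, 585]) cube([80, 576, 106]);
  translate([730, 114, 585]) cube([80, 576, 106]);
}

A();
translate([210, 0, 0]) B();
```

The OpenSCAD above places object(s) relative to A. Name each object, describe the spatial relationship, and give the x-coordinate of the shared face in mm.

A is a spool. B is a table. The table is against the spool's +x side, with their −y faces flush. The x-coordinate of the shared face is 210 mm.

The spool's +x face and the table's −x face are both at x = 210 mm.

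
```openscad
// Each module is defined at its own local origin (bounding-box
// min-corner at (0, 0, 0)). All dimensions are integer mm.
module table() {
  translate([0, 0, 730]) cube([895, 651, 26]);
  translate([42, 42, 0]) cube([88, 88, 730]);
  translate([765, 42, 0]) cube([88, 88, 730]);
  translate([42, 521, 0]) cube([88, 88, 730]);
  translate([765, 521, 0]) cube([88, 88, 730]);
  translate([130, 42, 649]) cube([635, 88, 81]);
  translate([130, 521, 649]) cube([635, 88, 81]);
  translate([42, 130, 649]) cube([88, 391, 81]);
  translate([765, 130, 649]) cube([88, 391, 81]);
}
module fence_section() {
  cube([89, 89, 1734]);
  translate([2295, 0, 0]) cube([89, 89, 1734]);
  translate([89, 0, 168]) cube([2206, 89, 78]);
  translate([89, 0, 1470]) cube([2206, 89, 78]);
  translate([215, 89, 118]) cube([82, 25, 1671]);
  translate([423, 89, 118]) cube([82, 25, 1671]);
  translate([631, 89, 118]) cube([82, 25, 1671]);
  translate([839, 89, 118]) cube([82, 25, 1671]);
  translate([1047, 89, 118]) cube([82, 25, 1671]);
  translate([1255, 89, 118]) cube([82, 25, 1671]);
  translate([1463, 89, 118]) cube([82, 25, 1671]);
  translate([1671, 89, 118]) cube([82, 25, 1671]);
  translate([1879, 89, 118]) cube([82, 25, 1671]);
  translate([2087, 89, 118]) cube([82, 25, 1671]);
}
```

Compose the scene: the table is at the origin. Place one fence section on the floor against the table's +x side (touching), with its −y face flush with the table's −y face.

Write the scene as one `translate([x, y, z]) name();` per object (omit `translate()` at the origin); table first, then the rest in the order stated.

table();
translate([895, 0, 0]) fence_section();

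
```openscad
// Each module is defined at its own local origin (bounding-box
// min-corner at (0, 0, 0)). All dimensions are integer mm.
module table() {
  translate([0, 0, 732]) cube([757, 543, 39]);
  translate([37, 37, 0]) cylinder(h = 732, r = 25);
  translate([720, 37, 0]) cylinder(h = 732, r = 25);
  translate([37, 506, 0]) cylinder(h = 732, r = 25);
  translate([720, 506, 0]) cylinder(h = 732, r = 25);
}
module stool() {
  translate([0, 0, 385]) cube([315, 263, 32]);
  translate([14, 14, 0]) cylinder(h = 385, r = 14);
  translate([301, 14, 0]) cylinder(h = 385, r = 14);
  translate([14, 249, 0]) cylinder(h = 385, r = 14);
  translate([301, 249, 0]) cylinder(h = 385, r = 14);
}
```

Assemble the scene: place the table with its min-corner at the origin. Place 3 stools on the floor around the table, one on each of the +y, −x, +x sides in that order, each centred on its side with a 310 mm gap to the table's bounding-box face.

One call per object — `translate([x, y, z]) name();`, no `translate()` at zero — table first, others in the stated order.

table();
translate([221, 853, 0]) stool();
translate([-625, 140, 0]) stool();
translate([1067, 140, 0]) stool();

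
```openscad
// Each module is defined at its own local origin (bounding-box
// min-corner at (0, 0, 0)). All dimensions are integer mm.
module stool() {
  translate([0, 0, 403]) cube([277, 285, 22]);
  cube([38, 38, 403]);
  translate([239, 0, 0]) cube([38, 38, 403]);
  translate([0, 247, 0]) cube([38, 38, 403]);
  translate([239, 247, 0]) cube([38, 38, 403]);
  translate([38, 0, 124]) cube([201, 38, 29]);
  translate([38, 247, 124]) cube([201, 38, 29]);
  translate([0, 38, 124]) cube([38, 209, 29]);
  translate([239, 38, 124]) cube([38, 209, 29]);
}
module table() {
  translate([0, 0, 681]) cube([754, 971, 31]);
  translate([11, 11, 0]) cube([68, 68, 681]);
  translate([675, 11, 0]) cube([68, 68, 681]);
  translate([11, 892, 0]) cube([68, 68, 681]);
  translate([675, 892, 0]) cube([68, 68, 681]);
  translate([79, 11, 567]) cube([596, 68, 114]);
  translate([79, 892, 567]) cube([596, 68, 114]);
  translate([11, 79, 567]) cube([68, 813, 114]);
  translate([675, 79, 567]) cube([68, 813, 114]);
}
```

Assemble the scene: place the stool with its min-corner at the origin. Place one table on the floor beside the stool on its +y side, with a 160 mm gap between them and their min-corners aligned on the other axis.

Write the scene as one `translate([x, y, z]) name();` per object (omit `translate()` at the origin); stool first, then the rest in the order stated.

stool();
translate([0, 445, 0]) table();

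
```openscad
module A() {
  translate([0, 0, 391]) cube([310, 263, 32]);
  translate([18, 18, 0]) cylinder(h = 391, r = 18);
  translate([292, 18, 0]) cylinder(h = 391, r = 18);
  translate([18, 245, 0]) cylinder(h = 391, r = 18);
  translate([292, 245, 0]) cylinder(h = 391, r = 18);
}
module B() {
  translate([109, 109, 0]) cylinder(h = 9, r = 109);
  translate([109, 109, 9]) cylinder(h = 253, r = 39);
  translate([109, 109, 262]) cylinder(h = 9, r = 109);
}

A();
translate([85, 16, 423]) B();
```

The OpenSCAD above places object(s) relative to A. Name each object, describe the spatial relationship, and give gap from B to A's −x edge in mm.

A is a stool. B is a spool. The spool is on top of the stool. The gap from the spool to the stool's −x edge is 85 mm.

The spool's min-x is at 85; the stool's min-x is 0; gap = 85 mm.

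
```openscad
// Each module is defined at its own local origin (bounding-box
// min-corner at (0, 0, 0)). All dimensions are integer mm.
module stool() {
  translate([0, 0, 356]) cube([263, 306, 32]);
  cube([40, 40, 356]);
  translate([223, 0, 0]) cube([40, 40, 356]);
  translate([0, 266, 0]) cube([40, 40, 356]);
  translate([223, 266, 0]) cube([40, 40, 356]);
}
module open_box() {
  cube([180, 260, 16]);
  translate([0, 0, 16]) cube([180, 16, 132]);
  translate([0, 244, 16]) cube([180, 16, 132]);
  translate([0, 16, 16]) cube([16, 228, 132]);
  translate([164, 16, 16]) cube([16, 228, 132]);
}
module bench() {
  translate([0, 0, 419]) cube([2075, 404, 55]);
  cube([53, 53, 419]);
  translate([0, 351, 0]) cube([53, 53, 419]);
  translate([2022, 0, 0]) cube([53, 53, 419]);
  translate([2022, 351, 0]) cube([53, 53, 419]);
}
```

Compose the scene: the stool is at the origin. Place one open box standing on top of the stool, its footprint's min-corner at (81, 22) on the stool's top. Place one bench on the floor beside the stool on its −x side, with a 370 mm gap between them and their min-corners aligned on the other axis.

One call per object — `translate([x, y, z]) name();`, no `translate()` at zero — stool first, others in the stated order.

stool();
translate([81, 22, 388]) open_box();
translate([-2445, 0, 0]) bench();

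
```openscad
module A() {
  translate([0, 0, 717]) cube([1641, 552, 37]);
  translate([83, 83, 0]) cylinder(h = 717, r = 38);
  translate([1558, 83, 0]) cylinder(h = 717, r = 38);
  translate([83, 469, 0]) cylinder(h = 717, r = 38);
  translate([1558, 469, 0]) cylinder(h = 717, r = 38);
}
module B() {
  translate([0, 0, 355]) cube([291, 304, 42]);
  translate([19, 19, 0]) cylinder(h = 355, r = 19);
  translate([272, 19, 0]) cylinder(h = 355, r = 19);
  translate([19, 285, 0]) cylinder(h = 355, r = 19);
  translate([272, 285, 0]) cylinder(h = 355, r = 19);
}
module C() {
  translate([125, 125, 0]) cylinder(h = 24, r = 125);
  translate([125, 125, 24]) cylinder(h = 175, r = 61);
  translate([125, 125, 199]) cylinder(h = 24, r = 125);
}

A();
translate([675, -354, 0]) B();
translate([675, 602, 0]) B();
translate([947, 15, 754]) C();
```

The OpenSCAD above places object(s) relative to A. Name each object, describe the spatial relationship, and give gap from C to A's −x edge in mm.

The spool's min-x is at 947; the table's min-x is 0; gap = 947 mm.

A is a table. B is a stool. C is a spool. Two stools sit around the table at the −y, +y sides. The spool is on top of the table. The gap from the spool to the table's −x edge is 947 mm.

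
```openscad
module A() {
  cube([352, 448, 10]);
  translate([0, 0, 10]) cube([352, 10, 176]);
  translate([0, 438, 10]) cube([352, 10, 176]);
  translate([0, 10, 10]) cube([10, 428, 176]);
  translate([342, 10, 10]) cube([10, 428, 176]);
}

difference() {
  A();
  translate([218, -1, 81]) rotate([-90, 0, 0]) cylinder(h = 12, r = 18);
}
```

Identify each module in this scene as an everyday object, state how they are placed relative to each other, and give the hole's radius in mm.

The subtracted cylinder has r = 18 mm.

A is an open box. The open box has a circular hole through its front wall. The hole's radius is 18 mm.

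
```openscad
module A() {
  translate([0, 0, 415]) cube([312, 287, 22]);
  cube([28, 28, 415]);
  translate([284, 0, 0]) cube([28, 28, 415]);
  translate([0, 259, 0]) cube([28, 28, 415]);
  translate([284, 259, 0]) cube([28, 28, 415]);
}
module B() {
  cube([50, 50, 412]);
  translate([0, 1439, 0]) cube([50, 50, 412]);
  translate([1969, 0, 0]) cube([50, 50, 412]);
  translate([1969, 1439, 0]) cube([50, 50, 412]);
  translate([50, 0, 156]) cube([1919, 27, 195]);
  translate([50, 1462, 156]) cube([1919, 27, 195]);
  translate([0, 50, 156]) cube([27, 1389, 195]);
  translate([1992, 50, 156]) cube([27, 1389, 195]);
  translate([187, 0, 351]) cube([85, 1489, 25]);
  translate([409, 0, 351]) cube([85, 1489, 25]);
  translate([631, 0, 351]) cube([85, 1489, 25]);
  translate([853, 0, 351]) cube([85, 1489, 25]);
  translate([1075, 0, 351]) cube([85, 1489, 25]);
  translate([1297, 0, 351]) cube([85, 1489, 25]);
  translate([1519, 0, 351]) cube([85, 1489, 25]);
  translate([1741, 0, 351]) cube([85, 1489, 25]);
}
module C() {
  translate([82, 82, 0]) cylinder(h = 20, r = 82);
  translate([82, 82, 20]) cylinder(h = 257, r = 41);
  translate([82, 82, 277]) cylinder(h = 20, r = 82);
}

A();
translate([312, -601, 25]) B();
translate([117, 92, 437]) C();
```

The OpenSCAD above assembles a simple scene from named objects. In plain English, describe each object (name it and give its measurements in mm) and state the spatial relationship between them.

A is a four-legged stool. The seat is 312×287 mm, 22 mm thick, top at z = 437 mm. It stands on four square legs, each 28×28 mm in cross-section, from z = 0 to the seat underside, each flush with a corner of the seat.

B is a bed frame 2019 mm long (x) by 1489 mm wide (y). Four 50×50 mm corner posts, 412 mm tall, at the corners of the footprint. Four rails of 27 mm thickness and 195 mm height run between adjacent posts with their undersides at z = 156 mm, their outer faces flush with the outside of the frame (the two x-running rails run between the posts' inner faces; the two y-running rails run between the posts' inner faces). 8 slats, each 85 mm wide (x) and 25 mm thick, lie across the top of the two x-running rails, running the full 1489 mm width of the frame in y; the slats are evenly spaced along x between the inner faces of the end posts with equal gaps (rounded down to the nearest mm) at the −x end and between each pair — any rounding remainder accumulates at the +x end.

C is a spool: two coaxial disc flanges of radius 82 mm and thickness 20 mm, joined by a core cylinder of radius 41 mm and height 257 mm. The lower flange rests on z = 0 and the three cylinders share a vertical axis.

The bed frame is beside the stool with their tops flush at z = 437. The spool is on top of the stool.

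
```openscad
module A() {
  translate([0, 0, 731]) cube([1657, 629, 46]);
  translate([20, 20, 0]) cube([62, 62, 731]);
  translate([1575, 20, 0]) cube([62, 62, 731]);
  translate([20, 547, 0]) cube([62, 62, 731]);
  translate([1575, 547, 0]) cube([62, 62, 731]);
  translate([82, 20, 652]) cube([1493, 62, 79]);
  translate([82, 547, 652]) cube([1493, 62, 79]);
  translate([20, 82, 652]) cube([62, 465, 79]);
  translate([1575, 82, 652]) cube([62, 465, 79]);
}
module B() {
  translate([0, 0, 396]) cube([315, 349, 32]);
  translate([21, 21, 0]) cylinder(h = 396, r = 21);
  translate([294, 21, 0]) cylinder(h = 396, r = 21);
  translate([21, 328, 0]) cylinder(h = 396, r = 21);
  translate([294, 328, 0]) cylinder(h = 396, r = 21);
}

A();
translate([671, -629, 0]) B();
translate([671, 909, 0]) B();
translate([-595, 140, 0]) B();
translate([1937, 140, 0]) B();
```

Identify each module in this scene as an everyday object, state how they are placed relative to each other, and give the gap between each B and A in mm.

Each stool's nearest face is 280 mm from the table's bounding box.

A is a table. B is a stool. Four stools sit around the table at the −y, +y, −x, +x sides. The gap between each stool and the table is 280 mm.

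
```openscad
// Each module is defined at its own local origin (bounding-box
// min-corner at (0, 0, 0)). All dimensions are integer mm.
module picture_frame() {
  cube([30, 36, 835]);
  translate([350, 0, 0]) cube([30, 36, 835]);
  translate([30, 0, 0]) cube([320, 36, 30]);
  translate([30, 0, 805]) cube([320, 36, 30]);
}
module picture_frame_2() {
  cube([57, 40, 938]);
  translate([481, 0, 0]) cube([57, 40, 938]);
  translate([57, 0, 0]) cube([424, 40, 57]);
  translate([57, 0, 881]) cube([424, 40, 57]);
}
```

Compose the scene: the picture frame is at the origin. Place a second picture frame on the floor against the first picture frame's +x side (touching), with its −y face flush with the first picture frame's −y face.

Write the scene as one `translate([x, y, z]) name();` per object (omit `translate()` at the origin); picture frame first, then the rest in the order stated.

picture_frame();
translate([380, 0, 0]) picture_frame_2();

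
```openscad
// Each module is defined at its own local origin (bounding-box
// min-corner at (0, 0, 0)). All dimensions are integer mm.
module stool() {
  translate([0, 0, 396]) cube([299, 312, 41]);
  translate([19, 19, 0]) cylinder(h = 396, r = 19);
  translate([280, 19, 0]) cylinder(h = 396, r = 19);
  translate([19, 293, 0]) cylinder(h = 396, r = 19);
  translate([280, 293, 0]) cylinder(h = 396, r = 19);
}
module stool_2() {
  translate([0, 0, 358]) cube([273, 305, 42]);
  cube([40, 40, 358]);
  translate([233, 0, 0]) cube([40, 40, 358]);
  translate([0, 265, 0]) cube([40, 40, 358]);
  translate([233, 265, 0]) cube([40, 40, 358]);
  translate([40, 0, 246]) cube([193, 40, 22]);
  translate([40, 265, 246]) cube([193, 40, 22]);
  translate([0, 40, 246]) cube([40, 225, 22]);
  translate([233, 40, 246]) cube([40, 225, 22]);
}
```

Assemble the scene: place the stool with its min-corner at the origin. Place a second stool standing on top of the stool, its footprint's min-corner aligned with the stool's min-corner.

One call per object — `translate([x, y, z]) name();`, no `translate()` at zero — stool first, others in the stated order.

stool();
translate([0, 0, 437]) stool_2();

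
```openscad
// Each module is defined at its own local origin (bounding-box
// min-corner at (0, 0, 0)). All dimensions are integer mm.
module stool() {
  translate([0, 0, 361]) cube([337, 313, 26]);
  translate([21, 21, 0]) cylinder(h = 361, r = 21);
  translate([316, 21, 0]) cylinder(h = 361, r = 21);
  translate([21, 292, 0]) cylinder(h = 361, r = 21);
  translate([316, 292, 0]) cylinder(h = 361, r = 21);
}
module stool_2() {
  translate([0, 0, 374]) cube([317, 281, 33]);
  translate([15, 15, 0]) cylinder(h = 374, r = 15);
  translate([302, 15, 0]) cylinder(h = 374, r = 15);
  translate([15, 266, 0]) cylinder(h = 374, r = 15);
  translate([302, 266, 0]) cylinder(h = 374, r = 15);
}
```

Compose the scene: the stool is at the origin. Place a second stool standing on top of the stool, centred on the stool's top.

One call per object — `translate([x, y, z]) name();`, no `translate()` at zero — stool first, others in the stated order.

stool();
translate([10, 16, 387]) stool_2();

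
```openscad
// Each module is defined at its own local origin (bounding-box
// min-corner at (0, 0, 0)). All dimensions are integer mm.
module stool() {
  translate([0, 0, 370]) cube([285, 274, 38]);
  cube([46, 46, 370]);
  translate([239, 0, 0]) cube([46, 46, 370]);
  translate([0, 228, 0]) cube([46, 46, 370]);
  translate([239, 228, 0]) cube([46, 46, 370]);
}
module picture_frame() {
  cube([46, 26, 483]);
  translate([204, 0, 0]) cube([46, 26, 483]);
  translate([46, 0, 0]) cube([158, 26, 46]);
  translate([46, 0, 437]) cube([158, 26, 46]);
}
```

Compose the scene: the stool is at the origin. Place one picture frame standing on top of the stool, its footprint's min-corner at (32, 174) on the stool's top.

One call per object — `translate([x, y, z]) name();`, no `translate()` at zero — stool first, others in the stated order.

stool();
translate([32, 174, 408]) picture_frame();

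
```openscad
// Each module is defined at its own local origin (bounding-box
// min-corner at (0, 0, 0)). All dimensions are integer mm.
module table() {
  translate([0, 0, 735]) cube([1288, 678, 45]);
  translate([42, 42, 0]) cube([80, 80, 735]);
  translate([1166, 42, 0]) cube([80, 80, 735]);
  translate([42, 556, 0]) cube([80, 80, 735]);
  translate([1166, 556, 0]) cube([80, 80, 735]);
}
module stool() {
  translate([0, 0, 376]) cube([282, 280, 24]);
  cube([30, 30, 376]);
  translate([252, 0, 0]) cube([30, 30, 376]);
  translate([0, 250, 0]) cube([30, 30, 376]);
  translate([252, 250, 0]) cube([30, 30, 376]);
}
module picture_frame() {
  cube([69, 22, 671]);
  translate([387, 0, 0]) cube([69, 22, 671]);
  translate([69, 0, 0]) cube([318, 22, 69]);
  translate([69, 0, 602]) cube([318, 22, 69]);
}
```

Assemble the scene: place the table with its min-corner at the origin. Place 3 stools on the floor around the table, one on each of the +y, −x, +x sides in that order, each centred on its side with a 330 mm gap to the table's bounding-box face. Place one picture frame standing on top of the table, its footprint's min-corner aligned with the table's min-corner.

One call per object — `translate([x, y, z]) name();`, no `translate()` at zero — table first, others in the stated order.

table();
translate([503, 1008, 0]) stool();
translate([-612, 199, 0]) stool();
translate([1618, 199, 0]) stool();
translate([0, 0, 780]) picture_frame();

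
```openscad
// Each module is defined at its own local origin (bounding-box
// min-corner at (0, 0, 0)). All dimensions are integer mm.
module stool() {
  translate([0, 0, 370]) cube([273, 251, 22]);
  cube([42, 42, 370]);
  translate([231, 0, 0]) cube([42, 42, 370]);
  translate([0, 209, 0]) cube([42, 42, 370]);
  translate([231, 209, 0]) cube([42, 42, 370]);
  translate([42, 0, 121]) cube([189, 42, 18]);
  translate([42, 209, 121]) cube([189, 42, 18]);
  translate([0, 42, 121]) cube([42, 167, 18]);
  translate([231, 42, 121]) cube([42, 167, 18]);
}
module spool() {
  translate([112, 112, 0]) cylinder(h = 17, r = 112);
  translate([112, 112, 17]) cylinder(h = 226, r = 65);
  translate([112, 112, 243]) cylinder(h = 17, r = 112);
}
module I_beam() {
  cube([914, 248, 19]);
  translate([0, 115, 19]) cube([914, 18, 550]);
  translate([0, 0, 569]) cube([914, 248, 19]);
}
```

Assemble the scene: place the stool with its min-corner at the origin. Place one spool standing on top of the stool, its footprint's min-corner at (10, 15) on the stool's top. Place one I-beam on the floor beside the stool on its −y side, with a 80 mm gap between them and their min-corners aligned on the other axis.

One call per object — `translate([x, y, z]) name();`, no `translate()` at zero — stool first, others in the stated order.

stool();
translate([10, 15, 392]) spool();
translate([0, -328, 0]) I_beam();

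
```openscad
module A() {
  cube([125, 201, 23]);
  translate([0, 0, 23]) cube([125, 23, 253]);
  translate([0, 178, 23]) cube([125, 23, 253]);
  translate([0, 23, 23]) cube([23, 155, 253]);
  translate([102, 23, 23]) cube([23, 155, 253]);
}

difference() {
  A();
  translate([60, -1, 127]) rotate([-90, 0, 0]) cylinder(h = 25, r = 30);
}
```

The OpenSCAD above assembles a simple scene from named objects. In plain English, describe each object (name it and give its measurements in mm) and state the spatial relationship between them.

A is an open storage box with external size 125×201×276 mm and wall thickness 23 mm (the base is also 23 mm thick). The base covers the whole footprint; the four walls stand on the base, with the y-facing walls full-width and the x-facing walls fitting between their inner faces.

The open box has a circular hole of radius 30 mm through its front wall, centred at (x = 60, z = 127).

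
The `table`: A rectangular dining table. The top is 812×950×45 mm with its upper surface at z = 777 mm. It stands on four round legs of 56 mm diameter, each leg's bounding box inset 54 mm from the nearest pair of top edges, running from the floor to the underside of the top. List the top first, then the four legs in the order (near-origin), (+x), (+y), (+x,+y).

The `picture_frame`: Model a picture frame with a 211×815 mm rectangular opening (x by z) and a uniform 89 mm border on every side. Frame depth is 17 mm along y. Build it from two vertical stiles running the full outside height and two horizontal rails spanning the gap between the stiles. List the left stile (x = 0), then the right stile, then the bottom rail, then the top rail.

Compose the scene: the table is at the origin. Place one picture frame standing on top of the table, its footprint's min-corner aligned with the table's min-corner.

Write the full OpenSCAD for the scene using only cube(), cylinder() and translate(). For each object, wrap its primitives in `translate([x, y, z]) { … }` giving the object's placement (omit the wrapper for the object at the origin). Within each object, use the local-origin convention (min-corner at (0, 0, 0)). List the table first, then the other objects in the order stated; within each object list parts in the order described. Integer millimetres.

translate([0, 0, 732]) cube([812, 950, 45]);
translate([82, 82, 0]) cylinder(h = 732, r = 28);
translate([730, 82, 0]) cylinder(h = 732, r = 28);
translate([82, 868, 0]) cylinder(h = 732, r = 28);
translate([730, 868, 0]) cylinder(h = 732, r = 28);
translate([0, 0, 777]) {
  cube([89, 17, 993]);
  translate([300, 0, 0]) cube([89, 17, 993]);
  translate([89, 0, 0]) cube([211, 17, 89]);
  translate([89, 0, 904]) cube([211, 17, 89]);
}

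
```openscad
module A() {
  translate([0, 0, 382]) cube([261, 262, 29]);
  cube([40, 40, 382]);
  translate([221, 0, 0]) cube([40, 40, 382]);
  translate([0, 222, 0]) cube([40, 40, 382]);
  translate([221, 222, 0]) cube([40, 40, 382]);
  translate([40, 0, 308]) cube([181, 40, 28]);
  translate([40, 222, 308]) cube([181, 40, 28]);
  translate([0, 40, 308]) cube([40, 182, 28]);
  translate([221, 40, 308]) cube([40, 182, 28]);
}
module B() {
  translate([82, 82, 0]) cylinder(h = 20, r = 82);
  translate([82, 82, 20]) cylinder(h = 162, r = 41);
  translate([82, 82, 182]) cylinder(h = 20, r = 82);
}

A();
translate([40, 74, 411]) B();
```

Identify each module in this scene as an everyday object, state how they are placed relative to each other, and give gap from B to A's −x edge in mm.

The spool's min-x is at 40; the stool's min-x is 0; gap = 40 mm.

A is a stool. B is a spool. The spool is on top of the stool. The gap from the spool to the stool's −x edge is 40 mm.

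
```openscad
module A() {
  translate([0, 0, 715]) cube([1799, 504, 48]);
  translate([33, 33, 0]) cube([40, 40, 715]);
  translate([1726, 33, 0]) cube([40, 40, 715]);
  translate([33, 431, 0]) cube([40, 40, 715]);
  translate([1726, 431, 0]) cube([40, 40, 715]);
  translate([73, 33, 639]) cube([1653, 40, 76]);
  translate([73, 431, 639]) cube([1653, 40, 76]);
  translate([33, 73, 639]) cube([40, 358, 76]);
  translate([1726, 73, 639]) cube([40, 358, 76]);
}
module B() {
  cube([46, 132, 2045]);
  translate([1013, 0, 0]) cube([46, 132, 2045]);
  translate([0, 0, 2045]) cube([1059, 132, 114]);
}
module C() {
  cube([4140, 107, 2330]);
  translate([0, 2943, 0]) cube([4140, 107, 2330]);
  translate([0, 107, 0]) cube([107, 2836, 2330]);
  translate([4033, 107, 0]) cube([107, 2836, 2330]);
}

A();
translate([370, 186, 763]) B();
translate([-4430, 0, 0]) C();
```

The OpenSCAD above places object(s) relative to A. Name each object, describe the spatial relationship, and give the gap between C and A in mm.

A is a table. B is a door frame. C is a house frame. The door frame is on top of the table, centred. The house frame is on the floor beside the table on its −x side. The gap between the house frame and the table is 290 mm.

The house frame's nearest face is 290 mm from the table's −x face.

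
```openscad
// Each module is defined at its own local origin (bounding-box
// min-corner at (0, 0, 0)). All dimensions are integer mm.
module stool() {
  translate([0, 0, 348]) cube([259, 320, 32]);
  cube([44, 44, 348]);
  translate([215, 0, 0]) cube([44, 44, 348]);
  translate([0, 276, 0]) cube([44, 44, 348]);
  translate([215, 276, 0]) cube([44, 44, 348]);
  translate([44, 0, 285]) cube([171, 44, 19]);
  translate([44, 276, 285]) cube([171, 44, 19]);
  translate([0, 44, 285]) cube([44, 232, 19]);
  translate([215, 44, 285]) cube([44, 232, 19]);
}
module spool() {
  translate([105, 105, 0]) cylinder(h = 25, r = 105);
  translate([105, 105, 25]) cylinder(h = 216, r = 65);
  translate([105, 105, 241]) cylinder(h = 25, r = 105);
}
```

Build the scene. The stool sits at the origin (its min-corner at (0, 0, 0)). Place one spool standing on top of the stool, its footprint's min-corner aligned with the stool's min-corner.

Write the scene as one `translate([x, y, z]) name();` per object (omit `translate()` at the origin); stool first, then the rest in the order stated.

stool();
translate([0, 0, 380]) spool();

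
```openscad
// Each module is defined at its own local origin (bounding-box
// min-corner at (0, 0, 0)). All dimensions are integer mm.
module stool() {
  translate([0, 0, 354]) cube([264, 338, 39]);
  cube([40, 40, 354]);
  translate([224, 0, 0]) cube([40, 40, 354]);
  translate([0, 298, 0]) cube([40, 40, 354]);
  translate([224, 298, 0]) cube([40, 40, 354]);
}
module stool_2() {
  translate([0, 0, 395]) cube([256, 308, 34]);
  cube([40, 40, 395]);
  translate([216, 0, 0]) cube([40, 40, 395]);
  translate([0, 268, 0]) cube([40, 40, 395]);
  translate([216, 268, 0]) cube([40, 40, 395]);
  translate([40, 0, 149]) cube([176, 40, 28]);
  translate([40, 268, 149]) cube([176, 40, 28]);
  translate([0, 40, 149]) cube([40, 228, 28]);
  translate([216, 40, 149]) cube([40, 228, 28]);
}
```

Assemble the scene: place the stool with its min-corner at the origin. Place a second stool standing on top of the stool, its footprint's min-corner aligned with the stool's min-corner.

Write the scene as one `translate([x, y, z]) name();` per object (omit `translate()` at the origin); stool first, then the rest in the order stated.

stool();
translate([0, 0, 393]) stool_2();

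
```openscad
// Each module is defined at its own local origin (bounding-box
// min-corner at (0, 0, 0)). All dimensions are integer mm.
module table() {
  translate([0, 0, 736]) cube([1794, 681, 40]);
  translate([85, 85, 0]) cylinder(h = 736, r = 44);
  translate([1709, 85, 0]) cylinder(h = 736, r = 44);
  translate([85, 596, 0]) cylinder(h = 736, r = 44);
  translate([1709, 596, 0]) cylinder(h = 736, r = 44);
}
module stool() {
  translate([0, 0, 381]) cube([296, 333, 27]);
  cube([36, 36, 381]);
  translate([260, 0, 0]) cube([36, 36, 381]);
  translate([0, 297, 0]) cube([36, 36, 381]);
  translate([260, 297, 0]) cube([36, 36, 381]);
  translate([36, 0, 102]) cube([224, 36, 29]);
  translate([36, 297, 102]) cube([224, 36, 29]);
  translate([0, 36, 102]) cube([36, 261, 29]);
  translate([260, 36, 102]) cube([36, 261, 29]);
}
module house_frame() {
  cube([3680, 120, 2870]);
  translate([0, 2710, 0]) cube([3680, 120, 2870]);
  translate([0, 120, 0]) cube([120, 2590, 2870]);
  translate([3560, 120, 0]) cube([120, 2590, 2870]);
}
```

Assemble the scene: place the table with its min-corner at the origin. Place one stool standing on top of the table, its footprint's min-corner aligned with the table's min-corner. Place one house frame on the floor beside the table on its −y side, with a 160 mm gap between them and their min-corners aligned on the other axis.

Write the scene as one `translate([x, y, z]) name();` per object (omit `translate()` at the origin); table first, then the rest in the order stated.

table();
translate([0, 0, 776]) stool();
translate([0, -2990, 0]) house_frame();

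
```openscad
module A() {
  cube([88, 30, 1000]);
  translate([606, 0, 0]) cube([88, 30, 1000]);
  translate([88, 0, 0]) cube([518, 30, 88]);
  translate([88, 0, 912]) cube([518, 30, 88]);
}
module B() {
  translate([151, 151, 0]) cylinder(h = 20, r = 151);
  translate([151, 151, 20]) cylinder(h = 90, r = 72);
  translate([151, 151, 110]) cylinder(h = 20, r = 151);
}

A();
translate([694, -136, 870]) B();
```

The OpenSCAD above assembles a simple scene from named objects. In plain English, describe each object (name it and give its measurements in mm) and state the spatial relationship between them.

A is a picture frame with a 518×824 mm rectangular opening (x by z) and a uniform 88 mm border on every side. Frame depth is 30 mm along y. It is built from two vertical stiles running the full outside height and two horizontal rails spanning the gap between the stiles.

B is a spool: two coaxial disc flanges of radius 151 mm and thickness 20 mm, joined by a core cylinder of radius 72 mm and height 90 mm. The lower flange rests on z = 0 and the three cylinders share a vertical axis.

The spool is beside the picture frame with their tops flush at z = 1000.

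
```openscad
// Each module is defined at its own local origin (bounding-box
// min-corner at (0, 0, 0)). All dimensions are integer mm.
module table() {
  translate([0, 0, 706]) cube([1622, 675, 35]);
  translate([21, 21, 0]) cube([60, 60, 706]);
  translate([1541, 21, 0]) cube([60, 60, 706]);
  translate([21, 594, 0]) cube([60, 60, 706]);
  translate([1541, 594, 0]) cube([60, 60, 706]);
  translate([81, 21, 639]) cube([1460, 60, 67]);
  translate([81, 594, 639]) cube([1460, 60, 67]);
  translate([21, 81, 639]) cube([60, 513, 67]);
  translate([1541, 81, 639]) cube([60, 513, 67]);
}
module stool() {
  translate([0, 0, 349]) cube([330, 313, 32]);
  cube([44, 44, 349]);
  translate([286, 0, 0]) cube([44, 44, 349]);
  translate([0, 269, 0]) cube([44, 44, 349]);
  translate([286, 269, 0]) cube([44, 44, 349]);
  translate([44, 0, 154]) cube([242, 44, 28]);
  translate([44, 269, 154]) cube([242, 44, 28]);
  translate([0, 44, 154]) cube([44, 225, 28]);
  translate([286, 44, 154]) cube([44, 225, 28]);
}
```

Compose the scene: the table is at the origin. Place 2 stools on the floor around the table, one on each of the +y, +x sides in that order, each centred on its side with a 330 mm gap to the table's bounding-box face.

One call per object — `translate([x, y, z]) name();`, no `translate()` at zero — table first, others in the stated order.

table();
translate([646, 1005, 0]) stool();
translate([1952, 181, 0]) stool();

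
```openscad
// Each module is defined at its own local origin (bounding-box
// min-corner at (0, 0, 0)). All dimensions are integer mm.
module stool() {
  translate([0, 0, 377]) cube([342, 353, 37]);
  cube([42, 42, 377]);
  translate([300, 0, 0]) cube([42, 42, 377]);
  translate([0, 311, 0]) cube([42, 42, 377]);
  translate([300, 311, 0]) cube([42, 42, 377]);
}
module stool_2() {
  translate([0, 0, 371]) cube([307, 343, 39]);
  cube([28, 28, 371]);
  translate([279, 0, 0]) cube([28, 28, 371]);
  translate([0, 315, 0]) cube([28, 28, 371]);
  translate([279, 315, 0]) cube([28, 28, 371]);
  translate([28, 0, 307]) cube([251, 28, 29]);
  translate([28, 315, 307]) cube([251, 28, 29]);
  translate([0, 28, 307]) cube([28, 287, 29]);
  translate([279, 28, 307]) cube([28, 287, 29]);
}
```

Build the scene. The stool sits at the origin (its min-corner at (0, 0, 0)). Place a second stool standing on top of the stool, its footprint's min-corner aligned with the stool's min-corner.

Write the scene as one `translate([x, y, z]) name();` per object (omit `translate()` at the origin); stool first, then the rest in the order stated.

stool();
translate([0, 0, 414]) stool_2();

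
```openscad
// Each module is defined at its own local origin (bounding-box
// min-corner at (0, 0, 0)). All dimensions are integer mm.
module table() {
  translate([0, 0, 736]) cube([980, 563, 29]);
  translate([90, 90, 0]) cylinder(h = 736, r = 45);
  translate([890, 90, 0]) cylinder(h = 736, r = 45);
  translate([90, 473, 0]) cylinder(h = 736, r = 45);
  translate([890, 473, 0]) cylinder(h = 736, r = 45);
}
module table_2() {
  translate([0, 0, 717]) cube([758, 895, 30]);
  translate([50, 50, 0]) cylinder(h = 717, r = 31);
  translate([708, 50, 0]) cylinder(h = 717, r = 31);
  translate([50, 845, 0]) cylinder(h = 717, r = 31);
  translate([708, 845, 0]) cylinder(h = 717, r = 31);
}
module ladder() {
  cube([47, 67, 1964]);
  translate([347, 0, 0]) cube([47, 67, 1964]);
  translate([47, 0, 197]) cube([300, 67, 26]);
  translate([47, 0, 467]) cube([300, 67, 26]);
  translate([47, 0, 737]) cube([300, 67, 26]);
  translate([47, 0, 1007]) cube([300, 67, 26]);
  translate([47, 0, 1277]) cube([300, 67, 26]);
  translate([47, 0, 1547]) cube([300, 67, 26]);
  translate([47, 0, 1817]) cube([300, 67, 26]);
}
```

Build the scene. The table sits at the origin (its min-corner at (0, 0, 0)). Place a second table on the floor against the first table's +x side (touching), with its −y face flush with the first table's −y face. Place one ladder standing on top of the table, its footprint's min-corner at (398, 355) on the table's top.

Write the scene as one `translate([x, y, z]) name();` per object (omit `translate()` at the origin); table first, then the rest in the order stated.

table();
translate([980, 0, 0]) table_2();
translate([398, 355, 765]) ladder();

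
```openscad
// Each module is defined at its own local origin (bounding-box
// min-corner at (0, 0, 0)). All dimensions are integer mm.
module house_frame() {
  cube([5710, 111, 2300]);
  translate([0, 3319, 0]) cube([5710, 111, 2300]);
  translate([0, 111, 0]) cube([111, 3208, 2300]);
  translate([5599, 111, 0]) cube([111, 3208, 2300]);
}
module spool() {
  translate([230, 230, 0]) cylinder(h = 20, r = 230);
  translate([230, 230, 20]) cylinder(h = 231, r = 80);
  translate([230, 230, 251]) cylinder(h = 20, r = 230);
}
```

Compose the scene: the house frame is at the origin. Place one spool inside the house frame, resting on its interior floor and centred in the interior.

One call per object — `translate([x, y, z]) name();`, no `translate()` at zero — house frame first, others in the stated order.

house_frame();
translate([2625, 1485, 0]) spool();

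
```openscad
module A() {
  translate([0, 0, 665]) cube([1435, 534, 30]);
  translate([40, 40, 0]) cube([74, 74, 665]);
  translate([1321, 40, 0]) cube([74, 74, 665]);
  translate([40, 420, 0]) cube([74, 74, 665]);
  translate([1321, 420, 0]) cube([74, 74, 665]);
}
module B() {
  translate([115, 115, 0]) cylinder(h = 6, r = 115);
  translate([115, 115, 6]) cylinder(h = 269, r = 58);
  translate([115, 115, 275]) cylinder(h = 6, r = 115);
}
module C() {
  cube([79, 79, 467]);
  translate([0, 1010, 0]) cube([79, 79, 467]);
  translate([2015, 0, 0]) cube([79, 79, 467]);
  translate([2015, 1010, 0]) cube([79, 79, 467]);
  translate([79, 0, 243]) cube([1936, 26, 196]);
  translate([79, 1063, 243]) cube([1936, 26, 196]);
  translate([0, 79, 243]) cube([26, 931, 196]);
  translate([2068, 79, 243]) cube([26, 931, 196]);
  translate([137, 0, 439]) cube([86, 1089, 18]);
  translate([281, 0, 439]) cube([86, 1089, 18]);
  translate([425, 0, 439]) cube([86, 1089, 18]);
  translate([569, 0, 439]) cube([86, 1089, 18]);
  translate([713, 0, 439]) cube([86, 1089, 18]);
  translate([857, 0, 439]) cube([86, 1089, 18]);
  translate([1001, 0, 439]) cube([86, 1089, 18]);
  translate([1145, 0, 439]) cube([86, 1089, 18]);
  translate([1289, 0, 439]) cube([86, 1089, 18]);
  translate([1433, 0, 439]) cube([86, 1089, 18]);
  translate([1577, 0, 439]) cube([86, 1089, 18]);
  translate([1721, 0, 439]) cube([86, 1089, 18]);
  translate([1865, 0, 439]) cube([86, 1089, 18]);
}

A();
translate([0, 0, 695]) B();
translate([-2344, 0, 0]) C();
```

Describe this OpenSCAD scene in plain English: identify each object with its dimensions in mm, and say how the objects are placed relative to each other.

A is a table with a 1435×534 mm rectangular top, 30 mm thick, top surface at z = 695 mm, supported by four 74×74 mm square legs, each inset 40 mm from the nearest pair of top edges, running from the floor.

B is a spool: two coaxial disc flanges of radius 115 mm and thickness 6 mm, joined by a core cylinder of radius 58 mm and height 269 mm. The lower flange rests on z = 0 and the three cylinders share a vertical axis.

C is a bed frame 2094 mm long (x) by 1089 mm wide (y). Four 79×79 mm corner posts, 467 mm tall, at the corners of the footprint. Four rails of 26 mm thickness and 196 mm height run between adjacent posts with their undersides at z = 243 mm, their outer faces flush with the outside of the frame (the two x-running rails run between the posts' inner faces; the two y-running rails run between the posts' inner faces). 13 slats, each 86 mm wide (x) and 18 mm thick, lie across the top of the two x-running rails, running the full 1089 mm width of the frame in y; the slats are evenly spaced along x between the inner faces of the end posts with equal gaps (rounded down to the nearest mm) at the −x end and between each pair — any rounding remainder accumulates at the +x end.

The spool is on top of the table. The bed frame is on the floor beside the table on its −x side.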